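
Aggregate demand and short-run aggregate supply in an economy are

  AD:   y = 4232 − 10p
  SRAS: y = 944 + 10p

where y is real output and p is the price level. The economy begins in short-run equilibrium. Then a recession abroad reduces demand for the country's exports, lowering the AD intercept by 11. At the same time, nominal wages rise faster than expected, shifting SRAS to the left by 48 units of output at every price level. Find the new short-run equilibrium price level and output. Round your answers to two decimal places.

p = 166.25, y = 2558.50

After both shocks: AD is y = 4221 − 10p and SRAS is y = 896 + 10p.
Setting them equal: 3325 = 20p, so p = 166.25.
Substituting into AD, y = 2558.50.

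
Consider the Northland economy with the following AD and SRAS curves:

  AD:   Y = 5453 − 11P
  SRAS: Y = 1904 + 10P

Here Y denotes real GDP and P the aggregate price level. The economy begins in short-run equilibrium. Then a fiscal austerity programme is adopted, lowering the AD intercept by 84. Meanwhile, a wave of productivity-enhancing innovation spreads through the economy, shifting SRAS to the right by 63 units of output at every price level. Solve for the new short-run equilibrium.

P = 162, Y = 3587

After both shocks: AD is Y = 5369 − 11P and SRAS is Y = 1967 + 10P.
Setting them equal: 3402 = 21P, so P = 162.
Y = 5369 − 11·162 = 3587.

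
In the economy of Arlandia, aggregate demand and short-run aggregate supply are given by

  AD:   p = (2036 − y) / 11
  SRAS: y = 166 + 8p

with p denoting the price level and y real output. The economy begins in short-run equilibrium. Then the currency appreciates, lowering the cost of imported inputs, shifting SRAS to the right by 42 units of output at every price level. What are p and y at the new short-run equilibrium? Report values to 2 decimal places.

This is a positive supply shock: SRAS shifts right.
New SRAS: y = 208 + 8p.
Set AD = SRAS: 2036 − 11p = 208 + 8p, so 1828 = 19p and p = 96.21.
Substituting into AD, y = 977.68.

p = 96.21, y = 977.68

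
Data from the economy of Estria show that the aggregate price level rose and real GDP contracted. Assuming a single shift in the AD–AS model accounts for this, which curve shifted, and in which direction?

SRAS shifted left

P rose and Y fell. An AD shift moves P and Y in the same direction; an SRAS shift moves them in opposite directions.
Here P and Y moved in opposite directions, so the SRAS curve shifted.
Since Y fell, SRAS shifted left.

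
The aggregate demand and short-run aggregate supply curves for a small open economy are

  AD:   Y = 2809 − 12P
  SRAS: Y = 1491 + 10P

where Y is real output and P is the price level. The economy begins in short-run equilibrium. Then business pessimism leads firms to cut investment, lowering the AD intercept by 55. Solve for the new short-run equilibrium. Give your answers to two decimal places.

This is a negative demand shock: AD shifts left.
New AD: Y = 2754 − 12P.
Set AD = SRAS: 2754 − 12P = 1491 + 10P, so 1263 = 22P and P = 57.41.
Substituting into AD, Y = 2065.09.

P = 57.41, Y = 2065.09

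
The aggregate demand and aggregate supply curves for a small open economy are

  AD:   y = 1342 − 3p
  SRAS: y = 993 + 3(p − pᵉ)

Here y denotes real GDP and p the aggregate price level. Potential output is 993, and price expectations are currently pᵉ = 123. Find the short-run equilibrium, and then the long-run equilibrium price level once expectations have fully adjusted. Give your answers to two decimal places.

Short run: with pᵉ = 123, SRAS is y = 624 + 3p. Setting AD = SRAS gives 718 = 6p, so p = 119.67 and y = 1342 − 3p = 983.00.
Output 983.00 is below potential 993, so over time expected prices fall and SRAS shifts right until y returns to 993.
Long run: y = 993 on the AD curve gives 993 = 1342 − 3p, so p = 116.33.

Short run: p = 119.67, y = 983.00. Long run: p = 116.33.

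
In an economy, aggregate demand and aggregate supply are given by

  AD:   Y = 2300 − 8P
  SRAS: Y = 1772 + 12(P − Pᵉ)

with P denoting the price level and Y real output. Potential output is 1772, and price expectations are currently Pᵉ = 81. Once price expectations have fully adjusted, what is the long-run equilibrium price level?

Long-run P = 66

Short run: with Pᵉ = 81, SRAS is Y = 800 + 12P. Setting AD = SRAS gives 1500 = 20P, so P = 75 and Y = 2300 − 8·75 = 1700.
Output 1700 is below potential 1772, so over time expected prices fall and SRAS shifts right until Y returns to 1772.
Long run: Y = 1772 on the AD curve gives 1772 = 2300 − 8P, so P = 66.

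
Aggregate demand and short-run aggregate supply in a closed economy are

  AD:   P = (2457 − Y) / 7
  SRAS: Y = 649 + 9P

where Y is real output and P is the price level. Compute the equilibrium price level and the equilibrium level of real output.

P = 113, Y = 1666

Rearrange AD to Y = 2457 − 7P.
Set AD = SRAS: 2457 − 7P = 649 + 9P, so 1808 = 16P and P = 113.
Then Y = 2457 − 7·113 = 1666.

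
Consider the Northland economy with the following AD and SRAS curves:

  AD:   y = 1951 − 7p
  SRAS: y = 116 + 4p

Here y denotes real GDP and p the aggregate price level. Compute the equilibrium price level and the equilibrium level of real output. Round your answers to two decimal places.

Set AD = SRAS: 1951 − 7p = 116 + 4p, so 1835 = 11p and p = 166.82.
Substituting into AD, y = 1951 − 7p = 783.27.

p = 166.82, y = 783.27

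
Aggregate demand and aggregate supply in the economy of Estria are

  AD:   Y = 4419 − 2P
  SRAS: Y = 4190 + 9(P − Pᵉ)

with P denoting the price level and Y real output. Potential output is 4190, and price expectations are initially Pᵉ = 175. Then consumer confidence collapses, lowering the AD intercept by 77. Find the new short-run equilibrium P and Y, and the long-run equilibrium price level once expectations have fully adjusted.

Short run: P = 157, Y = 4028. Long run: P = 76.

AD shifts left: new AD is Y = 4342 − 2P. With Pᵉ = 175, SRAS is Y = 2615 + 9P.
Short run: 4342 − 2P = 2615 + 9P gives 1727 = 11P, so P = 157 and Y = 4342 − 2·157 = 4028.
Y = 4028 is below potential 4190; expectations adjust and SRAS shifts right until Y = 4190.
Long run: on the new AD curve, 4190 = 4342 − 2P gives P = 76.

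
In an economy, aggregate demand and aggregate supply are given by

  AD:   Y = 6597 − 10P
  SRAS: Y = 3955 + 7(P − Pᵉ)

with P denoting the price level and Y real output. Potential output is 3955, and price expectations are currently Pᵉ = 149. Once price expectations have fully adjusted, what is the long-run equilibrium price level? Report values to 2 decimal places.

Short run: with Pᵉ = 149, SRAS is Y = 2912 + 7P. Setting AD = SRAS gives 3685 = 17P, so P = 216.76 and Y = 6597 − 10P = 4429.35.
Output 4429.35 is above potential 3955, so over time expected prices rise and SRAS shifts left until Y returns to 3955.
Long run: Y = 3955 on the AD curve gives 3955 = 6597 − 10P, so P = 264.20.

Long-run P = 264.20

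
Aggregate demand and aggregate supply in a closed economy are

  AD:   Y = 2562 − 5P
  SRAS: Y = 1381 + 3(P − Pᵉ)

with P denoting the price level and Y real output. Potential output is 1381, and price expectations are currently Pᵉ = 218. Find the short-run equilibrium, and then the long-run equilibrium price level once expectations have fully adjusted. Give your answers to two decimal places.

Short run: P = 229.38, Y = 1415.13. Long run: P = 236.20.

Short run: with Pᵉ = 218, SRAS is Y = 727 + 3P. Setting AD = SRAS gives 1835 = 8P, so P = 229.38 and Y = 2562 − 5P = 1415.13.
Output 1415.13 is above potential 1381, so over time expected prices rise and SRAS shifts left until Y returns to 1381.
Long run: Y = 1381 on the AD curve gives 1381 = 2562 − 5P, so P = 236.20.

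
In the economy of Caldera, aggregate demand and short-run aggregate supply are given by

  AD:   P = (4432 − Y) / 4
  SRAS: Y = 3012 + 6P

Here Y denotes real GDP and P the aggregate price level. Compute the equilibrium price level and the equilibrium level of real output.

Rearrange AD to Y = 4432 − 4P.
Set AD = SRAS: 4432 − 4P = 3012 + 6P, so 1420 = 10P and P = 142.
Then Y = 4432 − 4·142 = 3864.

P = 142, Y = 3864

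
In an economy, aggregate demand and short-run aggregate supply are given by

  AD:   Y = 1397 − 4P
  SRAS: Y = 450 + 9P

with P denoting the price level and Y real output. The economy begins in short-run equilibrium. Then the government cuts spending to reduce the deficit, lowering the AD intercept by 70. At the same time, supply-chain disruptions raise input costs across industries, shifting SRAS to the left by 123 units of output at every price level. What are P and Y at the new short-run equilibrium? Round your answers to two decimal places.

P = 76.92, Y = 1019.31

After both shocks: AD is Y = 1327 − 4P and SRAS is Y = 327 + 9P.
Setting them equal: 1000 = 13P, so P = 76.92.
Substituting into AD, Y = 1019.31.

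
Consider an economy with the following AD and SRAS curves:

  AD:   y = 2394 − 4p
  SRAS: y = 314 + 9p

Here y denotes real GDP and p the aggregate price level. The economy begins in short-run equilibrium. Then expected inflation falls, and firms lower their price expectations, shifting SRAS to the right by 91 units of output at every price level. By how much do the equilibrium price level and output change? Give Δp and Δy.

This is a positive supply shock: SRAS shifts right.
New SRAS: y = 405 + 9p.
Set AD = SRAS: 2394 − 4p = 405 + 9p, so 1989 = 13p and p = 153.
y = 2394 − 4·153 = 1782.
Initially p = 160, y = 1754, so Δp = -7 and Δy = +28.

Δp = -7, Δy = +28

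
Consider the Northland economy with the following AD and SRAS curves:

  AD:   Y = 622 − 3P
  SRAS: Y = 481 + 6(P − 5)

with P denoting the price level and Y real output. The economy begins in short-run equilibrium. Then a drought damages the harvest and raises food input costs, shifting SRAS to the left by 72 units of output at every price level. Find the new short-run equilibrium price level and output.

This is a negative supply shock: SRAS shifts left.
New SRAS: Y = 379 + 6P.
Set AD = SRAS: 622 − 3P = 379 + 6P, so 243 = 9P and P = 27.
Y = 622 − 3·27 = 541.

P = 27, Y = 541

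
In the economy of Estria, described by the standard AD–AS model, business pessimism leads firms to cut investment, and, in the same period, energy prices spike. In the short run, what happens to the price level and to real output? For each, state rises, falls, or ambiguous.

Price level: ambiguous; output: falls

The first event is a negative demand shock: AD shifts left, which by itself pushes P down and Y down.
The second is an adverse supply shock: SRAS shifts left, which by itself pushes P up and Y down.
The two shocks push P in opposite directions, so the effect on P is ambiguous. Both shocks push Y down, so Y falls.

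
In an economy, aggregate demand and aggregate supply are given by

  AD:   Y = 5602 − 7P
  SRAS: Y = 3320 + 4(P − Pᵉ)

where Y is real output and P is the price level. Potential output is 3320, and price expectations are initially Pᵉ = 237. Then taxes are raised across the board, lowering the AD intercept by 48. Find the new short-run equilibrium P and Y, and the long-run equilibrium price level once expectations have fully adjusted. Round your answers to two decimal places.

Short run: P = 289.27, Y = 3529.09. Long run: P = 319.14.

AD shifts left: new AD is Y = 5554 − 7P. With Pᵉ = 237, SRAS is Y = 2372 + 4P.
Short run: 5554 − 7P = 2372 + 4P gives 3182 = 11P, so P = 289.27 and Y = 5554 − 7P = 3529.09.
Y = 3529.09 is above potential 3320; expectations adjust and SRAS shifts left until Y = 3320.
Long run: on the new AD curve, 3320 = 5554 − 7P gives P = 319.14.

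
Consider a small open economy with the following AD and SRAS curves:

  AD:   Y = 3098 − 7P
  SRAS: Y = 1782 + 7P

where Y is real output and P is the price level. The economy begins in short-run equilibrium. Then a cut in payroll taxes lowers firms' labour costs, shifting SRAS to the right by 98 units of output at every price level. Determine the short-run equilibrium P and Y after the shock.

P = 87, Y = 2489

This is a positive supply shock: SRAS shifts right.
New SRAS: Y = 1880 + 7P.
Set AD = SRAS: 3098 − 7P = 1880 + 7P, so 1218 = 14P and P = 87.
Y = 3098 − 7·87 = 2489.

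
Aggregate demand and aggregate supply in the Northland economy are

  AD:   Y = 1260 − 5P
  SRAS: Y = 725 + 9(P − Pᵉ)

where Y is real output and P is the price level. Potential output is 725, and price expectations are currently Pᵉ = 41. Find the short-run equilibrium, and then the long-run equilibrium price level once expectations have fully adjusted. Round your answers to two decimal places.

Short run: P = 64.57, Y = 937.14. Long run: P = 107.00.

Short run: with Pᵉ = 41, SRAS is Y = 356 + 9P. Setting AD = SRAS gives 904 = 14P, so P = 64.57 and Y = 1260 − 5P = 937.14.
Output 937.14 is above potential 725, so over time expected prices rise and SRAS shifts left until Y returns to 725.
Long run: Y = 725 on the AD curve gives 725 = 1260 − 5P, so P = 107.00.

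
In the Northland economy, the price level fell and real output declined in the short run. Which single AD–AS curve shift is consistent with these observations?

P fell and Y fell. An AD shift moves P and Y in the same direction; an SRAS shift moves them in opposite directions.
Here P and Y moved in the same direction, so the AD curve shifted.
Since Y fell, AD shifted left.

AD shifted left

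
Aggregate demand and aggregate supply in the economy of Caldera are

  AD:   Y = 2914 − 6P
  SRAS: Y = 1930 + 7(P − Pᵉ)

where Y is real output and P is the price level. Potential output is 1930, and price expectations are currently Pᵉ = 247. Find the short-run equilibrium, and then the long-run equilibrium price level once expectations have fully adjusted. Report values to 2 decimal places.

Short run: P = 208.69, Y = 1661.85. Long run: P = 164.00.

Short run: with Pᵉ = 247, SRAS is Y = 201 + 7P. Setting AD = SRAS gives 2713 = 13P, so P = 208.69 and Y = 2914 − 6P = 1661.85.
Output 1661.85 is below potential 1930, so over time expected prices fall and SRAS shifts right until Y returns to 1930.
Long run: Y = 1930 on the AD curve gives 1930 = 2914 − 6P, so P = 164.00.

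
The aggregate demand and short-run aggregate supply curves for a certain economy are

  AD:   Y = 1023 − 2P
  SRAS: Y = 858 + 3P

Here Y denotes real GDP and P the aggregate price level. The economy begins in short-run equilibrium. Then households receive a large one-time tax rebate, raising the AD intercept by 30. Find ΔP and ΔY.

ΔP = +6, ΔY = +18

This is a positive demand shock: AD shifts right.
New AD: Y = 1053 − 2P.
Set AD = SRAS: 1053 − 2P = 858 + 3P, so 195 = 5P and P = 39.
Y = 1053 − 2·39 = 975.
Initially P = 33, Y = 957, so ΔP = +6 and ΔY = +18.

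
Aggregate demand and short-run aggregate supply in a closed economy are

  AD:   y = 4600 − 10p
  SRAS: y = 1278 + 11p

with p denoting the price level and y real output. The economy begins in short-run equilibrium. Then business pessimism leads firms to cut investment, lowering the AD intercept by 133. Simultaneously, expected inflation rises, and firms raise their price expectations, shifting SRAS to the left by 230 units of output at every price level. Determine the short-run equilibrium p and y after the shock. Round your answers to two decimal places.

p = 162.81, y = 2838.90

After both shocks: AD is y = 4467 − 10p and SRAS is y = 1048 + 11p.
Setting them equal: 3419 = 21p, so p = 162.81.
Substituting into AD, y = 2838.90.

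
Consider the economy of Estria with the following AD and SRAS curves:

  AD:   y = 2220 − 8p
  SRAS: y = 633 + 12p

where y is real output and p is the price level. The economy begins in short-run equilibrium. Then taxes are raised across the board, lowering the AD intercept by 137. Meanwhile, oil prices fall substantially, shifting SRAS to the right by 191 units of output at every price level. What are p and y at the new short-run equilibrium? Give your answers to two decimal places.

After both shocks: AD is y = 2083 − 8p and SRAS is y = 824 + 12p.
Setting them equal: 1259 = 20p, so p = 62.95.
Substituting into AD, y = 1579.40.

p = 62.95, y = 1579.40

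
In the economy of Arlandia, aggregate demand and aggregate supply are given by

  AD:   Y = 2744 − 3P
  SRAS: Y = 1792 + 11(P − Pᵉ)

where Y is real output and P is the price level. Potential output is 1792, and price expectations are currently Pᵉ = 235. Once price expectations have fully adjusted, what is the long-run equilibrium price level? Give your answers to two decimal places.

Long-run P = 317.33

Short run: with Pᵉ = 235, SRAS is Y = 11P − 793. Setting AD = SRAS gives 3537 = 14P, so P = 252.64 and Y = 2744 − 3P = 1986.07.
Output 1986.07 is above potential 1792, so over time expected prices rise and SRAS shifts left until Y returns to 1792.
Long run: Y = 1792 on the AD curve gives 1792 = 2744 − 3P, so P = 317.33.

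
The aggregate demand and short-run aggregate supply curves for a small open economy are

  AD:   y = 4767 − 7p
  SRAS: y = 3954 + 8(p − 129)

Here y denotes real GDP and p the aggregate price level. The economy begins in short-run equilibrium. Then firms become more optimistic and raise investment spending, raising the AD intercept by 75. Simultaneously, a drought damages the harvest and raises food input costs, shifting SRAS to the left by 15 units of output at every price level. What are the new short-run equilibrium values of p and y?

p = 129, y = 3939

After both shocks: AD is y = 4842 − 7p and SRAS is y = 2907 + 8p.
Setting them equal: 1935 = 15p, so p = 129.
y = 4842 − 7·129 = 3939.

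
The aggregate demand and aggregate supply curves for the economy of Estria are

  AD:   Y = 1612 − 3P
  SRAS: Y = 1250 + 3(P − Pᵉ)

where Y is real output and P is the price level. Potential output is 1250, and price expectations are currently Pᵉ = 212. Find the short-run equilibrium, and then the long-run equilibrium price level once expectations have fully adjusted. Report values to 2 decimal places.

Short run: P = 166.33, Y = 1113.00. Long run: P = 120.67.

Short run: with Pᵉ = 212, SRAS is Y = 614 + 3P. Setting AD = SRAS gives 998 = 6P, so P = 166.33 and Y = 1612 − 3P = 1113.00.
Output 1113.00 is below potential 1250, so over time expected prices fall and SRAS shifts right until Y returns to 1250.
Long run: Y = 1250 on the AD curve gives 1250 = 1612 − 3P, so P = 120.67.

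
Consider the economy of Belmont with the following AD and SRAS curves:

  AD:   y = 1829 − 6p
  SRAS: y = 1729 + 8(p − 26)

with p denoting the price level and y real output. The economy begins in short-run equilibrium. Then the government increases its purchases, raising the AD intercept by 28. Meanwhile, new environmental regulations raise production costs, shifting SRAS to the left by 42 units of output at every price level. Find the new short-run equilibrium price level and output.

After both shocks: AD is y = 1857 − 6p and SRAS is y = 1479 + 8p.
Setting them equal: 378 = 14p, so p = 27.
y = 1857 − 6·27 = 1695.

p = 27, y = 1695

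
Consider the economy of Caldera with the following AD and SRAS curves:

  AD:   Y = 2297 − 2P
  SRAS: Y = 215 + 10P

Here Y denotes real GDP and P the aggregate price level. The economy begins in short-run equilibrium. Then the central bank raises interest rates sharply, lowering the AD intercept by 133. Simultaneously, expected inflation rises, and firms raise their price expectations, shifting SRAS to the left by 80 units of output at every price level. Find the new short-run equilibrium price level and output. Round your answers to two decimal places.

P = 169.08, Y = 1825.83

After both shocks: AD is Y = 2164 − 2P and SRAS is Y = 135 + 10P.
Setting them equal: 2029 = 12P, so P = 169.08.
Substituting into AD, Y = 1825.83.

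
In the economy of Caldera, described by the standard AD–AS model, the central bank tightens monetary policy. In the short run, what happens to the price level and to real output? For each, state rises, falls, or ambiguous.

Price level: falls; output: falls

This is a negative demand shock: AD shifts left.
Moving along the upward-sloping SRAS curve, P falls and Y falls.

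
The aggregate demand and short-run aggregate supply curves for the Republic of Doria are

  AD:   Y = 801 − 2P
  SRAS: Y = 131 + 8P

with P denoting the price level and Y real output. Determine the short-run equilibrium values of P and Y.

Set AD = SRAS: 801 − 2P = 131 + 8P, so 670 = 10P and P = 67.
Then Y = 801 − 2·67 = 667.

P = 67, Y = 667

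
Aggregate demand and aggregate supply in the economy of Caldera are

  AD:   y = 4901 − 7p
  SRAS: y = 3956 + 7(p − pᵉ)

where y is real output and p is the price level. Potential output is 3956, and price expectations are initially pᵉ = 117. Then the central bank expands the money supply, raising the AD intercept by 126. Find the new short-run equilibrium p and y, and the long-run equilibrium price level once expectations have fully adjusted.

Short run: p = 135, y = 4082. Long run: p = 153.

AD shifts right: new AD is y = 5027 − 7p. With pᵉ = 117, SRAS is y = 3137 + 7p.
Short run: 5027 − 7p = 3137 + 7p gives 1890 = 14p, so p = 135 and y = 5027 − 7·135 = 4082.
y = 4082 is above potential 3956; expectations adjust and SRAS shifts left until y = 3956.
Long run: on the new AD curve, 3956 = 5027 − 7p gives p = 153.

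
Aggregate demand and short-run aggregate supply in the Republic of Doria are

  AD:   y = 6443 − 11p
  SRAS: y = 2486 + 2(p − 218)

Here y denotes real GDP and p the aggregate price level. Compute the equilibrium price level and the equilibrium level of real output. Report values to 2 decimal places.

p = 337.92, y = 2725.85

Write SRAS as y = 2486 + 2p − 436 = 2050 + 2p.
Set AD = SRAS: 6443 − 11p = 2050 + 2p, so 4393 = 13p and p = 337.92.
Substituting into AD, y = 6443 − 11p = 2725.85.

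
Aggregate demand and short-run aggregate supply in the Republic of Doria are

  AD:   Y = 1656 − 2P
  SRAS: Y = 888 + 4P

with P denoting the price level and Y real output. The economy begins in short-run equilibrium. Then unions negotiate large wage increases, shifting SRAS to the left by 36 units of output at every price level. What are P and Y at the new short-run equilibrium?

P = 134, Y = 1388

This is a negative supply shock: SRAS shifts left.
New SRAS: Y = 852 + 4P.
Set AD = SRAS: 1656 − 2P = 852 + 4P, so 804 = 6P and P = 134.
Y = 1656 − 2·134 = 1388.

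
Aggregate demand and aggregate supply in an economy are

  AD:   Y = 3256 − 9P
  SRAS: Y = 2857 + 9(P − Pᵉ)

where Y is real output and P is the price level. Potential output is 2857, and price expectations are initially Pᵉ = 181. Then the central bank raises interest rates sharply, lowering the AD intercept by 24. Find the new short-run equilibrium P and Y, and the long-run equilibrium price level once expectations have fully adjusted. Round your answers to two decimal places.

Short run: P = 111.33, Y = 2230.00. Long run: P = 41.67.

AD shifts left: new AD is Y = 3232 − 9P. With Pᵉ = 181, SRAS is Y = 1228 + 9P.
Short run: 3232 − 9P = 1228 + 9P gives 2004 = 18P, so P = 111.33 and Y = 3232 − 9P = 2230.00.
Y = 2230.00 is below potential 2857; expectations adjust and SRAS shifts right until Y = 2857.
Long run: on the new AD curve, 2857 = 3232 − 9P gives P = 41.67.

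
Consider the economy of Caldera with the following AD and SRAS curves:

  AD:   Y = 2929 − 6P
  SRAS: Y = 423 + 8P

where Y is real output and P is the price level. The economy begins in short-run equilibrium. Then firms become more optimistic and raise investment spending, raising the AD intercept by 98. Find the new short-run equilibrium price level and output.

P = 186, Y = 1911

This is a positive demand shock: AD shifts right.
New AD: Y = 3027 − 6P.
Set AD = SRAS: 3027 − 6P = 423 + 8P, so 2604 = 14P and P = 186.
Y = 3027 − 6·186 = 1911.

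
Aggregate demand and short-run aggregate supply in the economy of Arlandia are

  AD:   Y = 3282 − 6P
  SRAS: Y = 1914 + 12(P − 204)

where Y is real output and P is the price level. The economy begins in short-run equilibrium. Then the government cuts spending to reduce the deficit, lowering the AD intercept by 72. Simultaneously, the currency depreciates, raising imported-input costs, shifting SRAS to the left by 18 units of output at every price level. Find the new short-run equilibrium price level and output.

P = 209, Y = 1956

After both shocks: AD is Y = 3210 − 6P and SRAS is Y = 12P − 552.
Setting them equal: 3762 = 18P, so P = 209.
Y = 3210 − 6·209 = 1956.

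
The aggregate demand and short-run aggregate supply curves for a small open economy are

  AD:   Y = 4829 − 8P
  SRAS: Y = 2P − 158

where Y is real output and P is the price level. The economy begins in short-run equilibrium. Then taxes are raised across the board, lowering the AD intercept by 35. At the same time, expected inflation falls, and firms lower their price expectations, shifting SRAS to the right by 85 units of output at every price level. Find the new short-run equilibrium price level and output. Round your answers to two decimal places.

P = 486.70, Y = 900.40

After both shocks: AD is Y = 4794 − 8P and SRAS is Y = 2P − 73.
Setting them equal: 4867 = 10P, so P = 486.70.
Substituting into AD, Y = 900.40.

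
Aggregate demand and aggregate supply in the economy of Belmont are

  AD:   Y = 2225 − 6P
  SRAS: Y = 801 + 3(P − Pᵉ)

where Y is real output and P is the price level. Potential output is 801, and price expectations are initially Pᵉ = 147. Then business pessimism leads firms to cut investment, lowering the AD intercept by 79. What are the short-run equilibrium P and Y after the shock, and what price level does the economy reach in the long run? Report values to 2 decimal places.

AD shifts left: new AD is Y = 2146 − 6P. With Pᵉ = 147, SRAS is Y = 360 + 3P.
Short run: 2146 − 6P = 360 + 3P gives 1786 = 9P, so P = 198.44 and Y = 2146 − 6P = 955.33.
Y = 955.33 is above potential 801; expectations adjust and SRAS shifts left until Y = 801.
Long run: on the new AD curve, 801 = 2146 − 6P gives P = 224.17.

Short run: P = 198.44, Y = 955.33. Long run: P = 224.17.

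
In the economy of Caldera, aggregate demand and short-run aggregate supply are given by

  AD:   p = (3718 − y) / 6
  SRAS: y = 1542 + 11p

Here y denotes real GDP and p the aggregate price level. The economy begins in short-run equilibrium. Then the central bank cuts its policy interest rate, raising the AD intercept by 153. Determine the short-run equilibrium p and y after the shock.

p = 137, y = 3049

This is a positive demand shock: AD shifts right.
New AD: y = 3871 − 6p.
Set AD = SRAS: 3871 − 6p = 1542 + 11p, so 2329 = 17p and p = 137.
y = 3871 − 6·137 = 3049.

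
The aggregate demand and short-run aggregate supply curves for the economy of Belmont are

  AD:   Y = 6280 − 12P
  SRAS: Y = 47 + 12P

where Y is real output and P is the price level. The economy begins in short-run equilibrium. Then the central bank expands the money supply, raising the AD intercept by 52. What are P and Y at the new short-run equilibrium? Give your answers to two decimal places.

This is a positive demand shock: AD shifts right.
New AD: Y = 6332 − 12P.
Set AD = SRAS: 6332 − 12P = 47 + 12P, so 6285 = 24P and P = 261.88.
Substituting into AD, Y = 3189.50.

P = 261.88, Y = 3189.50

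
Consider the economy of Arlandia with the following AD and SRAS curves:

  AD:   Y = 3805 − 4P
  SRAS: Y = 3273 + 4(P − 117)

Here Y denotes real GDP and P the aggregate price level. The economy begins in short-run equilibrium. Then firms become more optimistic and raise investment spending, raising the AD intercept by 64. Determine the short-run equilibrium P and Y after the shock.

P = 133, Y = 3337

This is a positive demand shock: AD shifts right.
New AD: Y = 3869 − 4P.
SRAS can be written Y = 2805 + 4P.
Set AD = SRAS: 3869 − 4P = 2805 + 4P, so 1064 = 8P and P = 133.
Y = 3869 − 4·133 = 3337.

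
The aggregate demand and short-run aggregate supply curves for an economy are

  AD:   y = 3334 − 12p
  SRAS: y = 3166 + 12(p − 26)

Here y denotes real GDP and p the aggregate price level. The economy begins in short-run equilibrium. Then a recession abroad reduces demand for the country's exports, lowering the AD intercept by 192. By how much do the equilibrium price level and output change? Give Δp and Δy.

This is a negative demand shock: AD shifts left.
New AD: y = 3142 − 12p.
SRAS can be written y = 2854 + 12p.
Set AD = SRAS: 3142 − 12p = 2854 + 12p, so 288 = 24p and p = 12.
y = 3142 − 12·12 = 2998.
Initially p = 20, y = 3094, so Δp = -8 and Δy = -96.

Δp = -8, Δy = -96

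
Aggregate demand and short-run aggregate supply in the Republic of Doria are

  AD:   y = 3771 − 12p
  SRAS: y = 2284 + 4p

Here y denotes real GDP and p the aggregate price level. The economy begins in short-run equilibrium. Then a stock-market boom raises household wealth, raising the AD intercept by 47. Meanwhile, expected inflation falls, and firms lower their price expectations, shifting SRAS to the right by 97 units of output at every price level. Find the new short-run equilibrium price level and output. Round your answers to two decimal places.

After both shocks: AD is y = 3818 − 12p and SRAS is y = 2381 + 4p.
Setting them equal: 1437 = 16p, so p = 89.81.
Substituting into AD, y = 2740.25.

p = 89.81, y = 2740.25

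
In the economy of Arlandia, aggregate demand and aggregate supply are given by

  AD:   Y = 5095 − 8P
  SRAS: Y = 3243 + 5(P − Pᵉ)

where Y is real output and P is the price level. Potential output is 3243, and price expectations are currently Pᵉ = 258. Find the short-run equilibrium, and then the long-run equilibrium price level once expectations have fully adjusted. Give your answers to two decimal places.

Short run: with Pᵉ = 258, SRAS is Y = 1953 + 5P. Setting AD = SRAS gives 3142 = 13P, so P = 241.69 and Y = 5095 − 8P = 3161.46.
Output 3161.46 is below potential 3243, so over time expected prices fall and SRAS shifts right until Y returns to 3243.
Long run: Y = 3243 on the AD curve gives 3243 = 5095 − 8P, so P = 231.50.

Short run: P = 241.69, Y = 3161.46. Long run: P = 231.50.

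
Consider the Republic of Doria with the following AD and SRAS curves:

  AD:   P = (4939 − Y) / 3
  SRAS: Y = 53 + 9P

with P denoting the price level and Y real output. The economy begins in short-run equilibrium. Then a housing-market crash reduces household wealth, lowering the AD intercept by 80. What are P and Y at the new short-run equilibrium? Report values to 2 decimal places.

This is a negative demand shock: AD shifts left.
New AD: Y = 4859 − 3P.
Set AD = SRAS: 4859 − 3P = 53 + 9P, so 4806 = 12P and P = 400.50.
Substituting into AD, Y = 3657.50.

P = 400.50, Y = 3657.50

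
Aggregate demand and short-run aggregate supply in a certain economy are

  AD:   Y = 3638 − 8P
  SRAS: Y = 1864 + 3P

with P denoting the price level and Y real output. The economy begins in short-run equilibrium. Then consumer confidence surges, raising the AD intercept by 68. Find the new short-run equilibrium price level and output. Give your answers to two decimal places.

This is a positive demand shock: AD shifts right.
New AD: Y = 3706 − 8P.
Set AD = SRAS: 3706 − 8P = 1864 + 3P, so 1842 = 11P and P = 167.45.
Substituting into AD, Y = 2366.36.

P = 167.45, Y = 2366.36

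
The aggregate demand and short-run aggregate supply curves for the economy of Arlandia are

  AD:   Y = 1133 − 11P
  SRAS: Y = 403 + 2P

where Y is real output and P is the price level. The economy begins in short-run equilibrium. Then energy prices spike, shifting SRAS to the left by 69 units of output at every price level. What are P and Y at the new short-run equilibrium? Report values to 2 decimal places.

P = 61.46, Y = 456.92

This is a negative supply shock: SRAS shifts left.
New SRAS: Y = 334 + 2P.
Set AD = SRAS: 1133 − 11P = 334 + 2P, so 799 = 13P and P = 61.46.
Substituting into AD, Y = 456.92.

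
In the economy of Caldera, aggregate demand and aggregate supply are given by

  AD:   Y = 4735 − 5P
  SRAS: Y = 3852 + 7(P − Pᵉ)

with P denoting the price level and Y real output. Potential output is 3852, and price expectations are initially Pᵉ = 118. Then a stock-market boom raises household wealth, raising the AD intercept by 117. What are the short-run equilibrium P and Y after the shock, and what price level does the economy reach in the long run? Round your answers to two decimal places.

Short run: P = 152.17, Y = 4091.17. Long run: P = 200.00.

AD shifts right: new AD is Y = 4852 − 5P. With Pᵉ = 118, SRAS is Y = 3026 + 7P.
Short run: 4852 − 5P = 3026 + 7P gives 1826 = 12P, so P = 152.17 and Y = 4852 − 5P = 4091.17.
Y = 4091.17 is above potential 3852; expectations adjust and SRAS shifts left until Y = 3852.
Long run: on the new AD curve, 3852 = 4852 − 5P gives P = 200.00.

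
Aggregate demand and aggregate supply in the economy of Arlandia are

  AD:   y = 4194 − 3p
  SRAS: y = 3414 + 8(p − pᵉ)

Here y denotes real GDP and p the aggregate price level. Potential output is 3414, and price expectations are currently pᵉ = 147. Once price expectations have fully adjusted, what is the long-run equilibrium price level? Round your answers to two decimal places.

Long-run p = 260.00

Short run: with pᵉ = 147, SRAS is y = 2238 + 8p. Setting AD = SRAS gives 1956 = 11p, so p = 177.82 and y = 4194 − 3p = 3660.55.
Output 3660.55 is above potential 3414, so over time expected prices rise and SRAS shifts left until y returns to 3414.
Long run: y = 3414 on the AD curve gives 3414 = 4194 − 3p, so p = 260.00.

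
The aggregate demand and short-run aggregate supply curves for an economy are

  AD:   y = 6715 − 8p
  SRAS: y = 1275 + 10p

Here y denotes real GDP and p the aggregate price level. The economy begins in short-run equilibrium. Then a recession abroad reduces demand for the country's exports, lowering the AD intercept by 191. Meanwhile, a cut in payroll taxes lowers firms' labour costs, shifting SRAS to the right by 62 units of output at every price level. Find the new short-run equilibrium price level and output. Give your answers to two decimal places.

After both shocks: AD is y = 6524 − 8p and SRAS is y = 1337 + 10p.
Setting them equal: 5187 = 18p, so p = 288.17.
Substituting into AD, y = 4218.67.

p = 288.17, y = 4218.67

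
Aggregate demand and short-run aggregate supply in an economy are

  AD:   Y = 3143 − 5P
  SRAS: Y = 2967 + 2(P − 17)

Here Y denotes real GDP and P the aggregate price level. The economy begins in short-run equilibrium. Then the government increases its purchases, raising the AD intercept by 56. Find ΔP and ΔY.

This is a positive demand shock: AD shifts right.
New AD: Y = 3199 − 5P.
SRAS can be written Y = 2933 + 2P.
Set AD = SRAS: 3199 − 5P = 2933 + 2P, so 266 = 7P and P = 38.
Y = 3199 − 5·38 = 3009.
Initially P = 30, Y = 2993, so ΔP = +8 and ΔY = +16.

ΔP = +8, ΔY = +16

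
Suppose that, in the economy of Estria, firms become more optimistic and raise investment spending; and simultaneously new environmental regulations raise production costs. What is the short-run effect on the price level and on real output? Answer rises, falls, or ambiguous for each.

The first event is a positive demand shock: AD shifts right, which by itself pushes P up and Y up.
The second is an adverse supply shock: SRAS shifts left, which by itself pushes P up and Y down.
Both shocks push P up, so P rises. The two shocks push Y in opposite directions, so the effect on Y is ambiguous.

Price level: rises; output: ambiguous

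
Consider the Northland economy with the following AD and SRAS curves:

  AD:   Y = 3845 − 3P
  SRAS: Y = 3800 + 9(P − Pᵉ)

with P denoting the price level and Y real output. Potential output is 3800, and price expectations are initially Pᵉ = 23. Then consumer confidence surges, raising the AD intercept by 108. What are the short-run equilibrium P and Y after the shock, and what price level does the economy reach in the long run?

Short run: P = 30, Y = 3863. Long run: P = 51.

AD shifts right: new AD is Y = 3953 − 3P. With Pᵉ = 23, SRAS is Y = 3593 + 9P.
Short run: 3953 − 3P = 3593 + 9P gives 360 = 12P, so P = 30 and Y = 3953 − 3·30 = 3863.
Y = 3863 is above potential 3800; expectations adjust and SRAS shifts left until Y = 3800.
Long run: on the new AD curve, 3800 = 3953 − 3P gives P = 51.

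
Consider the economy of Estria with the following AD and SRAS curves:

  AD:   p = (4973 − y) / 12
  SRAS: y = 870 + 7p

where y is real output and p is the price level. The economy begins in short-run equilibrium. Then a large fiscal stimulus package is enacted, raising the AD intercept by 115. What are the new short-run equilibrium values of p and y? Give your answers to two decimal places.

This is a positive demand shock: AD shifts right.
New AD: y = 5088 − 12p.
Set AD = SRAS: 5088 − 12p = 870 + 7p, so 4218 = 19p and p = 222.00.
Substituting into AD, y = 2424.00.

p = 222.00, y = 2424.00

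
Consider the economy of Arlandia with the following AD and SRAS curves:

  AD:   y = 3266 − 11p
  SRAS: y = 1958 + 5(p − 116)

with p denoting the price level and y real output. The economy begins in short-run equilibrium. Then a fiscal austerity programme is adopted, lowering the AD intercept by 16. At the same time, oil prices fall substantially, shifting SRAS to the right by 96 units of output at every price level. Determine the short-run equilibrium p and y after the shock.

After both shocks: AD is y = 3250 − 11p and SRAS is y = 1474 + 5p.
Setting them equal: 1776 = 16p, so p = 111.
y = 3250 − 11·111 = 2029.

p = 111, y = 2029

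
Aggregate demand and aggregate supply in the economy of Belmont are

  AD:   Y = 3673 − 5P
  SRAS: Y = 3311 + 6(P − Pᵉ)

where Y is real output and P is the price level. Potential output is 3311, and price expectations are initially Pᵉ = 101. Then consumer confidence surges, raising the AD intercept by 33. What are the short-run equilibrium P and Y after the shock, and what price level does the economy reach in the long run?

Short run: P = 91, Y = 3251. Long run: P = 79.

AD shifts right: new AD is Y = 3706 − 5P. With Pᵉ = 101, SRAS is Y = 2705 + 6P.
Short run: 3706 − 5P = 2705 + 6P gives 1001 = 11P, so P = 91 and Y = 3706 − 5·91 = 3251.
Y = 3251 is below potential 3311; expectations adjust and SRAS shifts right until Y = 3311.
Long run: on the new AD curve, 3311 = 3706 − 5P gives P = 79.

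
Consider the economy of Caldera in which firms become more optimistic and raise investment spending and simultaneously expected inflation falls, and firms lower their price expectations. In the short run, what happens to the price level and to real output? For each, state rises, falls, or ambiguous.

Price level: ambiguous; output: rises

The first event is a positive demand shock: AD shifts right, which by itself pushes P up and Y up.
The second is a favourable supply shock: SRAS shifts right, which by itself pushes P down and Y up.
The two shocks push P in opposite directions, so the effect on P is ambiguous. Both shocks push Y up, so Y rises.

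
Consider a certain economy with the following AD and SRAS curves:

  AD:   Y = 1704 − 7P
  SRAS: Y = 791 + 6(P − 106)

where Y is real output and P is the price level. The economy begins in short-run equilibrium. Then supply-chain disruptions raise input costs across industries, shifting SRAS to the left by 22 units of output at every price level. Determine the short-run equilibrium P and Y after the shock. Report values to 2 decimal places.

P = 120.85, Y = 858.08

This is a negative supply shock: SRAS shifts left.
New SRAS: Y = 133 + 6P.
Set AD = SRAS: 1704 − 7P = 133 + 6P, so 1571 = 13P and P = 120.85.
Substituting into AD, Y = 858.08.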